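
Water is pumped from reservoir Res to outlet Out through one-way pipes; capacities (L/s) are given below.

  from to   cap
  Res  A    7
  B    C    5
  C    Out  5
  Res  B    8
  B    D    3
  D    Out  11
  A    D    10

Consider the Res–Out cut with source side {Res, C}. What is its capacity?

Edges leaving {Res, C}: Res→A (7), Res→B (8), C→Out (5).
Cut capacity = 7 + 8 + 5 = 20.

20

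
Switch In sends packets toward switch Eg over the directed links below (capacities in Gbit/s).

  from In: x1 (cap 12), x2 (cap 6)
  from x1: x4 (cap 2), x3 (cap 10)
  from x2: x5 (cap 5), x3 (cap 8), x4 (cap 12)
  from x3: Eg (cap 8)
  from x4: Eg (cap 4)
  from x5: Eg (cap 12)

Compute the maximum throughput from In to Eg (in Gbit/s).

16

Augment In→x1→x3→Eg: bottleneck 8, flow now 8.
Augment In→x1→x4→Eg: bottleneck 2, flow now 10.
Augment In→x2→x4→Eg: bottleneck 2, flow now 12.
Augment In→x2→x5→Eg: bottleneck 4, flow now 16.
No augmenting path remains; maximum flow = 16.
In the residual graph, reachable from In: {In, x1, x3}.
Min-cut edges: In→x2 (6), x1→x4 (2), x3→Eg (8); capacity 6 + 2 + 8 = 16.
This cut is saturated, so no flow can exceed 16.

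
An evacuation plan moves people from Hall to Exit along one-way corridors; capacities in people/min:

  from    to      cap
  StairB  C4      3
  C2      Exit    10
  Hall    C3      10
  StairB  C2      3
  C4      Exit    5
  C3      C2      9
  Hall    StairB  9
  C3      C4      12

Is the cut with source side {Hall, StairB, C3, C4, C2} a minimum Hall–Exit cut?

Given cut capacity: 5 + 10 = 15.
Augment Hall→StairB→C4→Exit: bottleneck 3, flow now 3.
Augment Hall→StairB→C2→Exit: bottleneck 3, flow now 6.
Augment Hall→C3→C4→Exit: bottleneck 2, flow now 8.
Augment Hall→C3→C2→Exit: bottleneck 7, flow now 15.
No augmenting path remains; maximum flow = 15.
Cut capacity 15 equals the max flow, so it is a minimum cut.

Yes — it is a minimum cut (capacity 15).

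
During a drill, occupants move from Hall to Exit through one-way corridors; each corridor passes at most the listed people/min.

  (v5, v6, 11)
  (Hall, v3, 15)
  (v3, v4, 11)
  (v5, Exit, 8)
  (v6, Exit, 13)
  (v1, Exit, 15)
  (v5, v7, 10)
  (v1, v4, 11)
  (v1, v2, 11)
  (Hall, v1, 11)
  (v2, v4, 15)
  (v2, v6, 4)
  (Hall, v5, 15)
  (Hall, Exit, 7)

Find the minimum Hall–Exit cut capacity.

Augment Hall→Exit: bottleneck 7, flow now 7.
Augment Hall→v1→Exit: bottleneck 11, flow now 18.
Augment Hall→v5→Exit: bottleneck 8, flow now 26.
Augment Hall→v5→v6→Exit: bottleneck 7, flow now 33.
No augmenting path remains; maximum flow = 33.
By max-flow min-cut, the minimum cut capacity equals the max flow.
In the residual graph, reachable from Hall: {Hall, v3, v4}.
Min-cut edges: Hall→v1 (11), Hall→v5 (15), Hall→Exit (7); capacity 11 + 15 + 7 = 33.

33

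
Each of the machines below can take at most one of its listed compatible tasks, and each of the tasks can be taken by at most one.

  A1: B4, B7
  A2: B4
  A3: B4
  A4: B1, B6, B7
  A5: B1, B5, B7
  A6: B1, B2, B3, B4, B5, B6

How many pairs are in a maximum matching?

Unit-capacity flow: source→left, listed edges, right→sink; max matching = max flow.
Augmenting path A1→B4 (+1); matched 1.
Augmenting path A4→B1 (+1); matched 2.
Augmenting path A5→B5 (+1); matched 3.
Augmenting path A6→B2 (+1); matched 4.
Augmenting path A2→B4→A1→B7 (+1); matched 5.
No augmenting path remains; maximum matching = 5.
König certificate: {A1, A4, A5, A6, B4} is a vertex cover of size 5 (every listed pair touches it), so no matching can be larger.

5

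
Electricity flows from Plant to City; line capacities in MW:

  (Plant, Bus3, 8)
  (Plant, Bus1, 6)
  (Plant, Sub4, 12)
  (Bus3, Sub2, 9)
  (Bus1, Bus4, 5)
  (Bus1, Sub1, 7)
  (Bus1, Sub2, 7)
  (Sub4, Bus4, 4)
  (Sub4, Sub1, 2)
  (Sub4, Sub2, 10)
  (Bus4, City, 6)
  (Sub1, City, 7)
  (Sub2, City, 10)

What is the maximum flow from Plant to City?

22

Augment Plant→Bus3→Sub2→City: bottleneck 8, flow now 8.
Augment Plant→Bus1→Bus4→City: bottleneck 5, flow now 13.
Augment Plant→Bus1→Sub1→City: bottleneck 1, flow now 14.
Augment Plant→Sub4→Bus4→City: bottleneck 1, flow now 15.
Augment Plant→Sub4→Sub1→City: bottleneck 2, flow now 17.
Augment Plant→Sub4→Sub2→City: bottleneck 2, flow now 19.
Augment Plant→Sub4→Bus4→Bus1→Sub1→City: bottleneck 3, flow now 22. (uses reverse residual edge)
No augmenting path remains; maximum flow = 22.
In the residual graph, reachable from Plant: {Plant, Bus3, Sub4, Sub2}.
Min-cut edges: Plant→Bus1 (6), Sub4→Bus4 (4), Sub4→Sub1 (2), Sub2→City (10); capacity 6 + 4 + 2 + 10 = 22.
This cut is saturated, so no flow can exceed 22.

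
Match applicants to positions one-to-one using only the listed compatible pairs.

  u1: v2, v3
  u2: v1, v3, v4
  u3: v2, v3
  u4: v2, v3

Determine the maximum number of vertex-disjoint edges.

Unit-capacity flow: source→left, listed edges, right→sink; max matching = max flow.
Augmenting path u1→v2 (+1); matched 1.
Augmenting path u2→v1 (+1); matched 2.
Augmenting path u3→v3 (+1); matched 3.
No augmenting path remains; maximum matching = 3.
König certificate: {u2, v2, v3} is a vertex cover of size 3 (every listed pair touches it), so no matching can be larger.

3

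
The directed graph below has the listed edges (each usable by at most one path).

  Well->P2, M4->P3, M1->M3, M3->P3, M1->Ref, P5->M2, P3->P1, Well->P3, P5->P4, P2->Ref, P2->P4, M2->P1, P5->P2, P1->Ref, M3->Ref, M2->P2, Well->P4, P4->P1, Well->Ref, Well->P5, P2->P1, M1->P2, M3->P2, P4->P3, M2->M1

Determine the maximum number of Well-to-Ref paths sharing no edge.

Assign every edge capacity 1; by Menger, the answer equals the max flow.
Path Well→Ref (+1); total 1.
Path Well→P2→Ref (+1); total 2.
Path Well→P4→P1→Ref (+1); total 3.
Path Well→P5→M2→M1→Ref (+1); total 4.
No residual Well→Ref path; max flow = 4.
Certifying cut of size 4: {P1→Ref, Well→P2, Well→P5, Well→Ref}.

4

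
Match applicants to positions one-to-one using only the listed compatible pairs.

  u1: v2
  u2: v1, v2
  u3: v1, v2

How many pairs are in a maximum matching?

2

Unit-capacity flow: source→left, listed edges, right→sink; max matching = max flow.
Augmenting path u1→v2 (+1); matched 1.
Augmenting path u2→v1 (+1); matched 2.
No augmenting path remains; maximum matching = 2.
König certificate: {v1, v2} is a vertex cover of size 2 (every listed pair touches it), so no matching can be larger.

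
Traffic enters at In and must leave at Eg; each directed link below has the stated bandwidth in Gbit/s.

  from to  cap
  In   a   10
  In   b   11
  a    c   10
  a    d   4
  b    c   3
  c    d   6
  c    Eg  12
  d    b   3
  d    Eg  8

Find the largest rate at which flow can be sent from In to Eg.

Augment In→a→c→Eg: bottleneck 10, flow now 10.
Augment In→b→c→Eg: bottleneck 2, flow now 12.
Augment In→b→c→d→Eg: bottleneck 1, flow now 13.
No augmenting path remains; maximum flow = 13.
In the residual graph, reachable from In: {In, b}.
Min-cut edges: In→a (10), b→c (3); capacity 10 + 3 = 13.
This cut is saturated, so no flow can exceed 13.

13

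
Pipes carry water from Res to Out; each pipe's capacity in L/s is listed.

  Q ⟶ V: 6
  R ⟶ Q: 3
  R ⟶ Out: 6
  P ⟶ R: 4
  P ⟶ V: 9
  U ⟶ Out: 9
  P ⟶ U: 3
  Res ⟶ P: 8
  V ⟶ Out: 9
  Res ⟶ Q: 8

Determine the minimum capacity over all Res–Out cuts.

Augment Res→P→R→Out: bottleneck 4, flow now 4.
Augment Res→P→U→Out: bottleneck 3, flow now 7.
Augment Res→P→V→Out: bottleneck 1, flow now 8.
Augment Res→Q→V→Out: bottleneck 6, flow now 14.
No augmenting path remains; maximum flow = 14.
By max-flow min-cut, the minimum cut capacity equals the max flow.
In the residual graph, reachable from Res: {Res, Q}.
Min-cut edges: Res→P (8), Q→V (6); capacity 8 + 6 = 14.

14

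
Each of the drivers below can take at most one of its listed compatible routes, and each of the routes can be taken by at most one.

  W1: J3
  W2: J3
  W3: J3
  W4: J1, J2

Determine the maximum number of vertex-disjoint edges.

Unit-capacity flow: source→left, listed edges, right→sink; max matching = max flow.
Augmenting path W1→J3 (+1); matched 1.
Augmenting path W4→J1 (+1); matched 2.
No augmenting path remains; maximum matching = 2.
König certificate: {W4, J3} is a vertex cover of size 2 (every listed pair touches it), so no matching can be larger.

2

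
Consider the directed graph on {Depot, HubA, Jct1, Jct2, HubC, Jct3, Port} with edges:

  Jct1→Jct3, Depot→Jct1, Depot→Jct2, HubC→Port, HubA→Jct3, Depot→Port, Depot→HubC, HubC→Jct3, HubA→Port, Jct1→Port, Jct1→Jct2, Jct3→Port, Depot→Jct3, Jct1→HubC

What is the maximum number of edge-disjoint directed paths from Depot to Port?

4

Assign every edge capacity 1; by Menger, the answer equals the max flow.
Path Depot→Port (+1); total 1.
Path Depot→Jct1→Port (+1); total 2.
Path Depot→HubC→Port (+1); total 3.
Path Depot→Jct3→Port (+1); total 4.
No residual Depot→Port path; max flow = 4.
Certifying cut of size 4: {Depot→HubC, Depot→Jct1, Depot→Jct3, Depot→Port}.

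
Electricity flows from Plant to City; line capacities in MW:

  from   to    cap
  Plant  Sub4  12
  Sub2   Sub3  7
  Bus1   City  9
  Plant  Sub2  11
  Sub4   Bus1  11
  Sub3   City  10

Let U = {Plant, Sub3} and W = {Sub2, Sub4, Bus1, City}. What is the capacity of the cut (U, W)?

Edges leaving {Plant, Sub3}: Plant→Sub2 (11), Plant→Sub4 (12), Sub3→City (10).
Cut capacity = 11 + 12 + 10 = 33.

33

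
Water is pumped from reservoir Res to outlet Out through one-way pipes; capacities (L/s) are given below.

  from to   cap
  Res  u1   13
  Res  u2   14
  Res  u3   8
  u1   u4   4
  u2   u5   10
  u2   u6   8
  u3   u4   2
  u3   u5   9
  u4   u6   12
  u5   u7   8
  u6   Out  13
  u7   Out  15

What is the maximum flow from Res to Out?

21

Augment Res→u2→u6→Out: bottleneck 8, flow now 8.
Augment Res→u1→u4→u6→Out: bottleneck 4, flow now 12.
Augment Res→u2→u5→u7→Out: bottleneck 6, flow now 18.
Augment Res→u3→u4→u6→Out: bottleneck 1, flow now 19.
Augment Res→u3→u5→u7→Out: bottleneck 2, flow now 21.
No augmenting path remains; maximum flow = 21.
In the residual graph, reachable from Res: {Res, u1, u2, u3, u4, u5, u6}.
Min-cut edges: u5→u7 (8), u6→Out (13); capacity 8 + 13 = 21.
This cut is saturated, so no flow can exceed 21.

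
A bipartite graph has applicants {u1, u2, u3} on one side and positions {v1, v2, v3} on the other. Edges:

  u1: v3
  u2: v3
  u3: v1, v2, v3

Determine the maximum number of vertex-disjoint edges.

2

Unit-capacity flow: source→left, listed edges, right→sink; max matching = max flow.
Augmenting path u1→v3 (+1); matched 1.
Augmenting path u3→v1 (+1); matched 2.
No augmenting path remains; maximum matching = 2.
König certificate: {u3, v3} is a vertex cover of size 2 (every listed pair touches it), so no matching can be larger.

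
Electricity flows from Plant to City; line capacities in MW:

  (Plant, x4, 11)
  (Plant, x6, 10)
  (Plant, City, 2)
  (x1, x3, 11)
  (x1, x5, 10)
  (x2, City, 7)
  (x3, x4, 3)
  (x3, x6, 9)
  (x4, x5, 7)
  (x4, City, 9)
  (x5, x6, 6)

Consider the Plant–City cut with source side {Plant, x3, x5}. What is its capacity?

Edges leaving {Plant, x3, x5}: Plant→x4 (11), Plant→x6 (10), Plant→City (2), x3→x4 (3), x3→x6 (9), x5→x6 (6).
Cut capacity = 11 + 10 + 2 + 3 + 9 + 6 = 41.

41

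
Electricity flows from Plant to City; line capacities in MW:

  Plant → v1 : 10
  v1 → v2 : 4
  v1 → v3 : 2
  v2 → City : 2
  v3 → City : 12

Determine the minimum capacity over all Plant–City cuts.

Augment Plant→v1→v2→City: bottleneck 2, flow now 2.
Augment Plant→v1→v3→City: bottleneck 2, flow now 4.
No augmenting path remains; maximum flow = 4.
By max-flow min-cut, the minimum cut capacity equals the max flow.
In the residual graph, reachable from Plant: {Plant, v1, v2}.
Min-cut edges: v1→v3 (2), v2→City (2); capacity 2 + 2 = 4.

4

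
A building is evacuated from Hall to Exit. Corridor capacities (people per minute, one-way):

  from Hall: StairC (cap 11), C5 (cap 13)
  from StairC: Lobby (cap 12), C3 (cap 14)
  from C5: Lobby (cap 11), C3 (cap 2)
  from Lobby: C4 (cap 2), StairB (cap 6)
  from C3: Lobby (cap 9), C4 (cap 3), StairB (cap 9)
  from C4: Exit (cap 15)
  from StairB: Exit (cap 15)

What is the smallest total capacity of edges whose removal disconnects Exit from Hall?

Augment Hall→StairC→Lobby→C4→Exit: bottleneck 2, flow now 2.
Augment Hall→StairC→Lobby→StairB→Exit: bottleneck 6, flow now 8.
Augment Hall→StairC→C3→C4→Exit: bottleneck 3, flow now 11.
Augment Hall→C5→C3→StairB→Exit: bottleneck 2, flow now 13.
Augment Hall→C5→Lobby→StairC→C3→StairB→Exit: bottleneck 7, flow now 20. (uses reverse residual edge)
No augmenting path remains; maximum flow = 20.
By max-flow min-cut, the minimum cut capacity equals the max flow.
In the residual graph, reachable from Hall: {Hall, StairC, C5, Lobby, C3}.
Min-cut edges: Lobby→C4 (2), Lobby→StairB (6), C3→C4 (3), C3→StairB (9); capacity 2 + 6 + 3 + 9 = 20.

20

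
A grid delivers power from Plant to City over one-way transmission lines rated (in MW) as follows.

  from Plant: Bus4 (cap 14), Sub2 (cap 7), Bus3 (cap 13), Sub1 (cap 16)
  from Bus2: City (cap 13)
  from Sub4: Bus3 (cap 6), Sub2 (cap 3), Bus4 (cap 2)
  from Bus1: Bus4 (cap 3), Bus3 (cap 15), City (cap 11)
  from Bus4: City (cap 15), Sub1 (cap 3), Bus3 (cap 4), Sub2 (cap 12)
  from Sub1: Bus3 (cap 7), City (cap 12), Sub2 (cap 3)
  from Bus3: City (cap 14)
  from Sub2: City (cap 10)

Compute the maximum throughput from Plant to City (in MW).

Augment Plant→Bus4→City: bottleneck 14, flow now 14.
Augment Plant→Sub1→City: bottleneck 12, flow now 26.
Augment Plant→Bus3→City: bottleneck 13, flow now 39.
Augment Plant→Sub2→City: bottleneck 7, flow now 46.
Augment Plant→Sub1→Bus3→City: bottleneck 1, flow now 47.
Augment Plant→Sub1→Sub2→City: bottleneck 3, flow now 50.
No augmenting path remains; maximum flow = 50.
In the residual graph, reachable from Plant: {Plant}.
Min-cut edges: Plant→Bus4 (14), Plant→Sub1 (16), Plant→Bus3 (13), Plant→Sub2 (7); capacity 14 + 16 + 13 + 7 = 50.
This cut is saturated, so no flow can exceed 50.

50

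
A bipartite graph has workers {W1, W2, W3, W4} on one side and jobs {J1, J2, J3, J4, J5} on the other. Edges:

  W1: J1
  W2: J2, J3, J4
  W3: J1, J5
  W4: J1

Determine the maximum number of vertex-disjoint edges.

3

Unit-capacity flow: source→left, listed edges, right→sink; max matching = max flow.
Augmenting path W1→J1 (+1); matched 1.
Augmenting path W2→J2 (+1); matched 2.
Augmenting path W3→J5 (+1); matched 3.
No augmenting path remains; maximum matching = 3.
König certificate: {W2, W3, J1} is a vertex cover of size 3 (every listed pair touches it), so no matching can be larger.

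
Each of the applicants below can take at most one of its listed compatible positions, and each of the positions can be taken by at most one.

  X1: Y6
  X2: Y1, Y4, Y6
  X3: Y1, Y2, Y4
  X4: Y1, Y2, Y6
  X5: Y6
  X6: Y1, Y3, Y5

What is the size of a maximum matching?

5

Unit-capacity flow: source→left, listed edges, right→sink; max matching = max flow.
Augmenting path X1→Y6 (+1); matched 1.
Augmenting path X2→Y1 (+1); matched 2.
Augmenting path X3→Y2 (+1); matched 3.
Augmenting path X6→Y3 (+1); matched 4.
Augmenting path X4→Y1→X2→Y4 (+1); matched 5.
No augmenting path remains; maximum matching = 5.
König certificate: {X2, X3, X4, X6, Y6} is a vertex cover of size 5 (every listed pair touches it), so no matching can be larger.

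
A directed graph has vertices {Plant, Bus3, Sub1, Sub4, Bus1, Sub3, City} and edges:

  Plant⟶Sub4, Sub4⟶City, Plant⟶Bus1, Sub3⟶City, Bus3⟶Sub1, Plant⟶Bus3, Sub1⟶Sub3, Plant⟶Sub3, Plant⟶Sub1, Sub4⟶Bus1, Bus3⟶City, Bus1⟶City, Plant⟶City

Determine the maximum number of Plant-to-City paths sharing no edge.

5

Assign every edge capacity 1; by Menger, the answer equals the max flow.
Path Plant→City (+1); total 1.
Path Plant→Bus3→City (+1); total 2.
Path Plant→Sub4→City (+1); total 3.
Path Plant→Bus1→City (+1); total 4.
Path Plant→Sub3→City (+1); total 5.
No residual Plant→City path; max flow = 5.
Certifying cut of size 5: {Plant→Bus1, Plant→Bus3, Plant→City, Plant→Sub4, Sub3→City}.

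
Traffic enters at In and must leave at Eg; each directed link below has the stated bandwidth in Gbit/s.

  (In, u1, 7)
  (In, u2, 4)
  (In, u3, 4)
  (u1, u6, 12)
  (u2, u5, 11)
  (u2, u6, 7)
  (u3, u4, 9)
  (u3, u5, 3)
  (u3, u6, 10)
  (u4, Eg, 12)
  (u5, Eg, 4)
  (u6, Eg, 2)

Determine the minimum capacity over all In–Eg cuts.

Augment In→u1→u6→Eg: bottleneck 2, flow now 2.
Augment In→u2→u5→Eg: bottleneck 4, flow now 6.
Augment In→u3→u4→Eg: bottleneck 4, flow now 10.
No augmenting path remains; maximum flow = 10.
By max-flow min-cut, the minimum cut capacity equals the max flow.
In the residual graph, reachable from In: {In, u1, u6}.
Min-cut edges: In→u2 (4), In→u3 (4), u6→Eg (2); capacity 4 + 4 + 2 = 10.

10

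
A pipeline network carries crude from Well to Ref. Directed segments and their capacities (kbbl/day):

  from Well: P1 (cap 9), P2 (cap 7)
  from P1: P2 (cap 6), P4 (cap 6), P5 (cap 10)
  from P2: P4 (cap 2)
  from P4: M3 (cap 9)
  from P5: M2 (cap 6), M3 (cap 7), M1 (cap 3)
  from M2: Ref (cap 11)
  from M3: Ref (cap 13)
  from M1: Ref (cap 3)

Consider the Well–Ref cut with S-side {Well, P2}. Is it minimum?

Yes — it is a minimum cut (capacity 11).

Given cut capacity: 9 + 2 = 11.
Augment Well→P1→P4→M3→Ref: bottleneck 6, flow now 6.
Augment Well→P1→P5→M2→Ref: bottleneck 3, flow now 9.
Augment Well→P2→P4→M3→Ref: bottleneck 2, flow now 11.
No augmenting path remains; maximum flow = 11.
Cut capacity 11 equals the max flow, so it is a minimum cut.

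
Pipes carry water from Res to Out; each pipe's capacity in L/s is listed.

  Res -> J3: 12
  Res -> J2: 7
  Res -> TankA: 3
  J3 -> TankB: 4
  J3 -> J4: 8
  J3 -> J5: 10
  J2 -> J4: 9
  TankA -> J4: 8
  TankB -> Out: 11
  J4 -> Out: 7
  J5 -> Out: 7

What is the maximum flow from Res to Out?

18

Augment Res→J3→TankB→Out: bottleneck 4, flow now 4.
Augment Res→J3→J4→Out: bottleneck 7, flow now 11.
Augment Res→J3→J5→Out: bottleneck 1, flow now 12.
Augment Res→J2→J4→J3→J5→Out: bottleneck 6, flow now 18. (uses reverse residual edge)
No augmenting path remains; maximum flow = 18.
In the residual graph, reachable from Res: {Res, J3, J2, TankA, J4, J5}.
Min-cut edges: J3→TankB (4), J4→Out (7), J5→Out (7); capacity 4 + 7 + 7 = 18.
This cut is saturated, so no flow can exceed 18.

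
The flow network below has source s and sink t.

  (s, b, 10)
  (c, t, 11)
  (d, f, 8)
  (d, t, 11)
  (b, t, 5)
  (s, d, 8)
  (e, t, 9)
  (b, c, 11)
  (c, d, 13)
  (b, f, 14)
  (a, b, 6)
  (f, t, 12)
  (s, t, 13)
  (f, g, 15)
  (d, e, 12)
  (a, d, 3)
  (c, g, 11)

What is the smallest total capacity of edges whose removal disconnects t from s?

Augment s→t: bottleneck 13, flow now 13.
Augment s→b→t: bottleneck 5, flow now 18.
Augment s→d→t: bottleneck 8, flow now 26.
Augment s→b→c→t: bottleneck 5, flow now 31.
No augmenting path remains; maximum flow = 31.
By max-flow min-cut, the minimum cut capacity equals the max flow.
In the residual graph, reachable from s: {s}.
Min-cut edges: s→b (10), s→d (8), s→t (13); capacity 10 + 8 + 13 = 31.

31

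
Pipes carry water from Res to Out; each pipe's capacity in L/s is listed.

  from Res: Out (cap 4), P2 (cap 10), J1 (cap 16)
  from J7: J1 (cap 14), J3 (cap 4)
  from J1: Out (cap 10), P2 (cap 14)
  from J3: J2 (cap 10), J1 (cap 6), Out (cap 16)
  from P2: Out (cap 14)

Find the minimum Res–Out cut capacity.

28

Augment Res→Out: bottleneck 4, flow now 4.
Augment Res→J1→Out: bottleneck 10, flow now 14.
Augment Res→P2→Out: bottleneck 10, flow now 24.
Augment Res→J1→P2→Out: bottleneck 4, flow now 28.
No augmenting path remains; maximum flow = 28.
By max-flow min-cut, the minimum cut capacity equals the max flow.
In the residual graph, reachable from Res: {Res, J1, P2}.
Min-cut edges: Res→Out (4), J1→Out (10), P2→Out (14); capacity 4 + 10 + 14 = 28.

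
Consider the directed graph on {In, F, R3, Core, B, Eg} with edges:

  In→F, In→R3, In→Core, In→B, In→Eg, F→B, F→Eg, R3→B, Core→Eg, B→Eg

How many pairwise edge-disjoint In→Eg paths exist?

4

Assign every edge capacity 1; by Menger, the answer equals the max flow.
Path In→Eg (+1); total 1.
Path In→F→Eg (+1); total 2.
Path In→Core→Eg (+1); total 3.
Path In→B→Eg (+1); total 4.
No residual In→Eg path; max flow = 4.
Certifying cut of size 4: {B→Eg, In→Core, In→Eg, In→F}.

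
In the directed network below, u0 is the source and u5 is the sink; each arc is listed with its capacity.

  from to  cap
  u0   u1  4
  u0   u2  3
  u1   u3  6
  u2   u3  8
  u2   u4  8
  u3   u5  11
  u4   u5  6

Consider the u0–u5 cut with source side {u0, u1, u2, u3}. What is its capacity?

Edges leaving {u0, u1, u2, u3}: u2→u4 (8), u3→u5 (11).
Cut capacity = 8 + 11 = 19.

19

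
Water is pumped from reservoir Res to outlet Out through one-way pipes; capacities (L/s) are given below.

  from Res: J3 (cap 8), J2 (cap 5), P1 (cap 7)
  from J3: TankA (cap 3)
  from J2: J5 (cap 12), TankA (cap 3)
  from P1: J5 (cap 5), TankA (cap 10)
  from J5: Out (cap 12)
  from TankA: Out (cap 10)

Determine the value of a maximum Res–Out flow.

Augment Res→J3→TankA→Out: bottleneck 3, flow now 3.
Augment Res→J2→J5→Out: bottleneck 5, flow now 8.
Augment Res→P1→J5→Out: bottleneck 5, flow now 13.
Augment Res→P1→TankA→Out: bottleneck 2, flow now 15.
No augmenting path remains; maximum flow = 15.
In the residual graph, reachable from Res: {Res, J3}.
Min-cut edges: Res→J2 (5), Res→P1 (7), J3→TankA (3); capacity 5 + 7 + 3 = 15.
This cut is saturated, so no flow can exceed 15.

15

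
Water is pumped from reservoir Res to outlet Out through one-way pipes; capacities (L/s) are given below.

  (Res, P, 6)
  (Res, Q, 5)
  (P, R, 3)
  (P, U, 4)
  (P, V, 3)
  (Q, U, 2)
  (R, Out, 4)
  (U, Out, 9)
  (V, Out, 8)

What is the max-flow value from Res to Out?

8

Augment Res→P→R→Out: bottleneck 3, flow now 3.
Augment Res→P→U→Out: bottleneck 3, flow now 6.
Augment Res→Q→U→Out: bottleneck 2, flow now 8.
No augmenting path remains; maximum flow = 8.
In the residual graph, reachable from Res: {Res, Q}.
Min-cut edges: Res→P (6), Q→U (2); capacity 6 + 2 = 8.
This cut is saturated, so no flow can exceed 8.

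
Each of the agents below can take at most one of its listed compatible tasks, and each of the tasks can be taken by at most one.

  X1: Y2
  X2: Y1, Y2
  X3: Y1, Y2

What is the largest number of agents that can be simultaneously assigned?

2

Unit-capacity flow: source→left, listed edges, right→sink; max matching = max flow.
Augmenting path X1→Y2 (+1); matched 1.
Augmenting path X2→Y1 (+1); matched 2.
No augmenting path remains; maximum matching = 2.
König certificate: {Y1, Y2} is a vertex cover of size 2 (every listed pair touches it), so no matching can be larger.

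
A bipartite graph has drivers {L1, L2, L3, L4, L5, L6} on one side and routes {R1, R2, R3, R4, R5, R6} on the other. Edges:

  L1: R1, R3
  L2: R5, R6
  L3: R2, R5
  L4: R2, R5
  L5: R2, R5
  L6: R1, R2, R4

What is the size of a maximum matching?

5

Unit-capacity flow: source→left, listed edges, right→sink; max matching = max flow.
Augmenting path L1→R1 (+1); matched 1.
Augmenting path L2→R5 (+1); matched 2.
Augmenting path L3→R2 (+1); matched 3.
Augmenting path L6→R4 (+1); matched 4.
Augmenting path L4→R5→L2→R6 (+1); matched 5.
No augmenting path remains; maximum matching = 5.
König certificate: {L1, L2, L6, R2, R5} is a vertex cover of size 5 (every listed pair touches it), so no matching can be larger.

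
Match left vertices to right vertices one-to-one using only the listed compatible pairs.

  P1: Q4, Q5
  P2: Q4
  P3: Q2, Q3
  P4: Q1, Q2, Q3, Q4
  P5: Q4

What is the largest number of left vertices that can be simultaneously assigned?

4

Unit-capacity flow: source→left, listed edges, right→sink; max matching = max flow.
Augmenting path P1→Q4 (+1); matched 1.
Augmenting path P3→Q2 (+1); matched 2.
Augmenting path P4→Q1 (+1); matched 3.
Augmenting path P2→Q4→P1→Q5 (+1); matched 4.
No augmenting path remains; maximum matching = 4.
König certificate: {P1, P3, P4, Q4} is a vertex cover of size 4 (every listed pair touches it), so no matching can be larger.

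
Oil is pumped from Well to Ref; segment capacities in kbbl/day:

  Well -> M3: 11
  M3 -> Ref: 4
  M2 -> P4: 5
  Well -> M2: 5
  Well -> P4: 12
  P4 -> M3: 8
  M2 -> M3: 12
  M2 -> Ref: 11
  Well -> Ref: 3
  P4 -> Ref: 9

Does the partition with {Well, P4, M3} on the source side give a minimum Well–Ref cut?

Given cut capacity: 5 + 3 + 9 + 4 = 21.
Augment Well→Ref: bottleneck 3, flow now 3.
Augment Well→M2→Ref: bottleneck 5, flow now 8.
Augment Well→P4→Ref: bottleneck 9, flow now 17.
Augment Well→M3→Ref: bottleneck 4, flow now 21.
No augmenting path remains; maximum flow = 21.
Cut capacity 21 equals the max flow, so it is a minimum cut.

Yes — it is a minimum cut (capacity 21).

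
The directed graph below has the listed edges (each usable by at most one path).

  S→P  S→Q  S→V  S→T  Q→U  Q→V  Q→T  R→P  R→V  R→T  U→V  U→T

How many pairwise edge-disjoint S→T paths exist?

2

Assign every edge capacity 1; by Menger, the answer equals the max flow.
Path S→T (+1); total 1.
Path S→Q→T (+1); total 2.
No residual S→T path; max flow = 2.
Certifying cut of size 2: {S→Q, S→T}.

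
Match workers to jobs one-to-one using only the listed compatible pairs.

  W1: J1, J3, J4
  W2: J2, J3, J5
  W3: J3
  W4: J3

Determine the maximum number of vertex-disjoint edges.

Unit-capacity flow: source→left, listed edges, right→sink; max matching = max flow.
Augmenting path W1→J1 (+1); matched 1.
Augmenting path W2→J2 (+1); matched 2.
Augmenting path W3→J3 (+1); matched 3.
No augmenting path remains; maximum matching = 3.
König certificate: {W1, W2, J3} is a vertex cover of size 3 (every listed pair touches it), so no matching can be larger.

3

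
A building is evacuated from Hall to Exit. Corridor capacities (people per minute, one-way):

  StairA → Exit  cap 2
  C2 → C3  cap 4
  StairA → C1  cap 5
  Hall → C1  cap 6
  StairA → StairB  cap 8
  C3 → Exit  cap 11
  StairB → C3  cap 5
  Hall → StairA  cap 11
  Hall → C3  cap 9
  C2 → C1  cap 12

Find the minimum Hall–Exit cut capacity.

13

Augment Hall→StairA→Exit: bottleneck 2, flow now 2.
Augment Hall→C3→Exit: bottleneck 9, flow now 11.
Augment Hall→StairA→StairB→C3→Exit: bottleneck 2, flow now 13.
No augmenting path remains; maximum flow = 13.
By max-flow min-cut, the minimum cut capacity equals the max flow.
In the residual graph, reachable from Hall: {Hall, StairA, StairB, C1, C3}.
Min-cut edges: StairA→Exit (2), C3→Exit (11); capacity 2 + 11 = 13.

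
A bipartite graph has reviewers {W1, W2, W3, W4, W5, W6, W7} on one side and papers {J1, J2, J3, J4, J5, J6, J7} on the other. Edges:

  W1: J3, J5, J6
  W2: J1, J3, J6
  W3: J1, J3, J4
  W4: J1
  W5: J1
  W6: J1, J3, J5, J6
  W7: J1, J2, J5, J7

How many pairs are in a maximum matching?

Unit-capacity flow: source→left, listed edges, right→sink; max matching = max flow.
Augmenting path W1→J3 (+1); matched 1.
Augmenting path W2→J1 (+1); matched 2.
Augmenting path W3→J4 (+1); matched 3.
Augmenting path W6→J5 (+1); matched 4.
Augmenting path W7→J2 (+1); matched 5.
Augmenting path W4→J1→W2→J6 (+1); matched 6.
No augmenting path remains; maximum matching = 6.
König certificate: {W1, W2, W3, W6, W7, J1} is a vertex cover of size 6 (every listed pair touches it), so no matching can be larger.

6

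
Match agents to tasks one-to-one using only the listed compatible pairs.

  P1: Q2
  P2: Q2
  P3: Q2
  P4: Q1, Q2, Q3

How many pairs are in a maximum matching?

2

Unit-capacity flow: source→left, listed edges, right→sink; max matching = max flow.
Augmenting path P1→Q2 (+1); matched 1.
Augmenting path P4→Q1 (+1); matched 2.
No augmenting path remains; maximum matching = 2.
König certificate: {P4, Q2} is a vertex cover of size 2 (every listed pair touches it), so no matching can be larger.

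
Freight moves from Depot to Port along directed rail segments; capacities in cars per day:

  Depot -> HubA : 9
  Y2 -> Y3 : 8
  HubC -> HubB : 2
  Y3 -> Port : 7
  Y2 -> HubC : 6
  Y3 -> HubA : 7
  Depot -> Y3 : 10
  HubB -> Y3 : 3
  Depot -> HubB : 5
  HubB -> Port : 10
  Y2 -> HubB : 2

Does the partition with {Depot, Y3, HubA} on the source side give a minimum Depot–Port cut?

Yes — it is a minimum cut (capacity 12).

Given cut capacity: 5 + 7 = 12.
Augment Depot→HubB→Port: bottleneck 5, flow now 5.
Augment Depot→Y3→Port: bottleneck 7, flow now 12.
No augmenting path remains; maximum flow = 12.
Cut capacity 12 equals the max flow, so it is a minimum cut.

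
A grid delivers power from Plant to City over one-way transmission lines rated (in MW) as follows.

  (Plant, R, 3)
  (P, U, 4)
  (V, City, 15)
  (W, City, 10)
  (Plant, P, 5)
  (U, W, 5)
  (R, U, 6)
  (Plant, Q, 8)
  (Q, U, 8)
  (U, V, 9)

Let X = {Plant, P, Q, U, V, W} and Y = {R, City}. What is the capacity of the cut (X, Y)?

Edges leaving {Plant, P, Q, U, V, W}: Plant→R (3), V→City (15), W→City (10).
Cut capacity = 3 + 15 + 10 = 28.

28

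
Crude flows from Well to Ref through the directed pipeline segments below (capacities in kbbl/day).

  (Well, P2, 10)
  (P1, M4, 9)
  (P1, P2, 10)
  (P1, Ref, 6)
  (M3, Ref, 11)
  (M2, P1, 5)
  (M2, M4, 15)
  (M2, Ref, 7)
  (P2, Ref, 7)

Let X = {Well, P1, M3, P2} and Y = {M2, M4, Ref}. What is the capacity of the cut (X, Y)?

Edges leaving {Well, P1, M3, P2}: P1→M4 (9), P1→Ref (6), M3→Ref (11), P2→Ref (7).
Cut capacity = 9 + 6 + 11 + 7 = 33.

33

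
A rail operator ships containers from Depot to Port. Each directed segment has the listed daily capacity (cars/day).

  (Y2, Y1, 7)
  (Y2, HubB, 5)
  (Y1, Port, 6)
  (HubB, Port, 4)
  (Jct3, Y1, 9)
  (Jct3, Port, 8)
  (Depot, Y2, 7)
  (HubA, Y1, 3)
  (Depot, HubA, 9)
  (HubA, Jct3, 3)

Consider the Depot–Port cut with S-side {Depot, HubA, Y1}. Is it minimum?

No — its capacity is 16, but the minimum cut has capacity 13.

Given cut capacity: 7 + 3 + 6 = 16.
Augment Depot→Y2→Y1→Port: bottleneck 6, flow now 6.
Augment Depot→Y2→HubB→Port: bottleneck 1, flow now 7.
Augment Depot→HubA→Jct3→Port: bottleneck 3, flow now 10.
Augment Depot→HubA→Y1→Y2→HubB→Port: bottleneck 3, flow now 13. (uses reverse residual edge)
No augmenting path remains; maximum flow = 13.
In the residual graph, reachable from Depot: {Depot, HubA}.
Min-cut edges: Depot→Y2 (7), HubA→Jct3 (3), HubA→Y1 (3); capacity 7 + 3 + 3 = 13.
Cut capacity 16 exceeds the max flow 13, so it is not minimum.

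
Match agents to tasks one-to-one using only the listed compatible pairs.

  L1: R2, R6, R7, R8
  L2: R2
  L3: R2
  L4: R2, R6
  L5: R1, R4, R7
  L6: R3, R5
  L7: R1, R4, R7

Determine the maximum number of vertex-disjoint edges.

Unit-capacity flow: source→left, listed edges, right→sink; max matching = max flow.
Augmenting path L1→R2 (+1); matched 1.
Augmenting path L4→R6 (+1); matched 2.
Augmenting path L5→R1 (+1); matched 3.
Augmenting path L6→R3 (+1); matched 4.
Augmenting path L7→R4 (+1); matched 5.
Augmenting path L2→R2→L1→R7 (+1); matched 6.
No augmenting path remains; maximum matching = 6.
König certificate: {L1, L4, L5, L6, L7, R2} is a vertex cover of size 6 (every listed pair touches it), so no matching can be larger.

6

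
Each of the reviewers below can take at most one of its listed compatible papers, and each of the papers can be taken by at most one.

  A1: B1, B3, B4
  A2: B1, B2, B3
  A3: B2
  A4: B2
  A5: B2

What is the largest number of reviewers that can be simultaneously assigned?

3

Unit-capacity flow: source→left, listed edges, right→sink; max matching = max flow.
Augmenting path A1→B1 (+1); matched 1.
Augmenting path A2→B2 (+1); matched 2.
Augmenting path A3→B2→A2→B3 (+1); matched 3.
No augmenting path remains; maximum matching = 3.
König certificate: {A1, A2, B2} is a vertex cover of size 3 (every listed pair touches it), so no matching can be larger.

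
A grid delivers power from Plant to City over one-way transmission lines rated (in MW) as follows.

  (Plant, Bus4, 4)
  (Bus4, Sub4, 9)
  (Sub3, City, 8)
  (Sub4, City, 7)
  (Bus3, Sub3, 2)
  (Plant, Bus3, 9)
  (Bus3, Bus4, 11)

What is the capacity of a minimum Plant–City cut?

Augment Plant→Bus4→Sub4→City: bottleneck 4, flow now 4.
Augment Plant→Bus3→Sub3→City: bottleneck 2, flow now 6.
Augment Plant→Bus3→Bus4→Sub4→City: bottleneck 3, flow now 9.
No augmenting path remains; maximum flow = 9.
By max-flow min-cut, the minimum cut capacity equals the max flow.
In the residual graph, reachable from Plant: {Plant, Bus4, Bus3, Sub4}.
Min-cut edges: Bus3→Sub3 (2), Sub4→City (7); capacity 2 + 7 = 9.

9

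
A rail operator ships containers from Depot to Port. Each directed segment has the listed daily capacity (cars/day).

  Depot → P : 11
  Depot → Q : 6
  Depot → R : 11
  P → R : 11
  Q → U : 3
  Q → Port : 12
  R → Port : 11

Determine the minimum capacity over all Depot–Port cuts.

Augment Depot→Q→Port: bottleneck 6, flow now 6.
Augment Depot→R→Port: bottleneck 11, flow now 17.
No augmenting path remains; maximum flow = 17.
By max-flow min-cut, the minimum cut capacity equals the max flow.
In the residual graph, reachable from Depot: {Depot, P, R}.
Min-cut edges: Depot→Q (6), R→Port (11); capacity 6 + 11 = 17.

17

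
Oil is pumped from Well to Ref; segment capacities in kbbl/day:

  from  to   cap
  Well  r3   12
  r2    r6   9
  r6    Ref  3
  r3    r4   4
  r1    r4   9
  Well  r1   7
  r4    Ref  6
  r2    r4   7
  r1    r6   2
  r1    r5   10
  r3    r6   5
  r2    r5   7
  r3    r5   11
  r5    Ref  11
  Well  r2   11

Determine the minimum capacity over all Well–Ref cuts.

Augment Well→r1→r4→Ref: bottleneck 6, flow now 6.
Augment Well→r1→r5→Ref: bottleneck 1, flow now 7.
Augment Well→r2→r5→Ref: bottleneck 7, flow now 14.
Augment Well→r2→r6→Ref: bottleneck 3, flow now 17.
Augment Well→r3→r5→Ref: bottleneck 3, flow now 20.
No augmenting path remains; maximum flow = 20.
By max-flow min-cut, the minimum cut capacity equals the max flow.
In the residual graph, reachable from Well: {Well, r1, r2, r3, r4, r5, r6}.
Min-cut edges: r4→Ref (6), r5→Ref (11), r6→Ref (3); capacity 6 + 11 + 3 = 20.

20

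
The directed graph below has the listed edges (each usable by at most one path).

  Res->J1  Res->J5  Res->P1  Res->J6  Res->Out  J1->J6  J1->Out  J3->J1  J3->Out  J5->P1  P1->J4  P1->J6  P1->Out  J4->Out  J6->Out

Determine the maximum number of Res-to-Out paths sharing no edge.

5

Assign every edge capacity 1; by Menger, the answer equals the max flow.
Path Res→Out (+1); total 1.
Path Res→J1→Out (+1); total 2.
Path Res→P1→Out (+1); total 3.
Path Res→J6→Out (+1); total 4.
Path Res→J5→P1→J4→Out (+1); total 5.
No residual Res→Out path; max flow = 5.
Certifying cut of size 5: {Res→J1, Res→J5, Res→J6, Res→Out, Res→P1}.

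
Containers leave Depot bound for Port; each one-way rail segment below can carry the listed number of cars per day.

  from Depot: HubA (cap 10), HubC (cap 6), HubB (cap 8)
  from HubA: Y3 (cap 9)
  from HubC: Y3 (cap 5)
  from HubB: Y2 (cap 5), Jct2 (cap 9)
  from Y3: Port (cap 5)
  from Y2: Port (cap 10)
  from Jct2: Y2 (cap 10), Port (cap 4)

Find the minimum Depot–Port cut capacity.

13

Augment Depot→HubA→Y3→Port: bottleneck 5, flow now 5.
Augment Depot→HubB→Y2→Port: bottleneck 5, flow now 10.
Augment Depot→HubB→Jct2→Port: bottleneck 3, flow now 13.
No augmenting path remains; maximum flow = 13.
By max-flow min-cut, the minimum cut capacity equals the max flow.
In the residual graph, reachable from Depot: {Depot, HubA, HubC, Y3}.
Min-cut edges: Depot→HubB (8), Y3→Port (5); capacity 8 + 5 = 13.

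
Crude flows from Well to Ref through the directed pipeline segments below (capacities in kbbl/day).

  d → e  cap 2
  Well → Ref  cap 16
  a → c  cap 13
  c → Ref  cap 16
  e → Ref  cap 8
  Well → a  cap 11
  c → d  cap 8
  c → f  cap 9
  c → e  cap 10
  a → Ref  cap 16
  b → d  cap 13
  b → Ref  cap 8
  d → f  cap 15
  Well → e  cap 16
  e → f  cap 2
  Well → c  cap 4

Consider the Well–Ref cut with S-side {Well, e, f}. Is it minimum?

Given cut capacity: 11 + 4 + 16 + 8 = 39.
Augment Well→Ref: bottleneck 16, flow now 16.
Augment Well→a→Ref: bottleneck 11, flow now 27.
Augment Well→c→Ref: bottleneck 4, flow now 31.
Augment Well→e→Ref: bottleneck 8, flow now 39.
No augmenting path remains; maximum flow = 39.
Cut capacity 39 equals the max flow, so it is a minimum cut.

Yes — it is a minimum cut (capacity 39).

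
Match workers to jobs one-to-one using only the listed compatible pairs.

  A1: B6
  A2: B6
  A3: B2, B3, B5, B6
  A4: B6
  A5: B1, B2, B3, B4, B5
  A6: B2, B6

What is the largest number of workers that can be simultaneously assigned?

4

Unit-capacity flow: source→left, listed edges, right→sink; max matching = max flow.
Augmenting path A1→B6 (+1); matched 1.
Augmenting path A3→B2 (+1); matched 2.
Augmenting path A5→B1 (+1); matched 3.
Augmenting path A6→B2→A3→B3 (+1); matched 4.
No augmenting path remains; maximum matching = 4.
König certificate: {A3, A5, A6, B6} is a vertex cover of size 4 (every listed pair touches it), so no matching can be larger.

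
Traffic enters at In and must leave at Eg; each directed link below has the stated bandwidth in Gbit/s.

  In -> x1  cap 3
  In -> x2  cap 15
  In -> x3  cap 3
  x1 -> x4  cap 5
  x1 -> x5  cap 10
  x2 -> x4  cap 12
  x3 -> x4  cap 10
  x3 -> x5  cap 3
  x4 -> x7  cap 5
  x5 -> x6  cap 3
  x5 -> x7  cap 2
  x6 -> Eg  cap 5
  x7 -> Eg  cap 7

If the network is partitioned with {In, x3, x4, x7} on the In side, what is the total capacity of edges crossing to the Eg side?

Edges leaving {In, x3, x4, x7}: In→x1 (3), In→x2 (15), x3→x5 (3), x7→Eg (7).
Cut capacity = 3 + 15 + 3 + 7 = 28.

28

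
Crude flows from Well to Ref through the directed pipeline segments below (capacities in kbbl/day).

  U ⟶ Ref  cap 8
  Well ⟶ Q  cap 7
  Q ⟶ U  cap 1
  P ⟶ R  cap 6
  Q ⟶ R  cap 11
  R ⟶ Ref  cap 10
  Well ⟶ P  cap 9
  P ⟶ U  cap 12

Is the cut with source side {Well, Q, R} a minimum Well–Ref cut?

Given cut capacity: 9 + 1 + 10 = 20.
Augment Well→P→R→Ref: bottleneck 6, flow now 6.
Augment Well→P→U→Ref: bottleneck 3, flow now 9.
Augment Well→Q→R→Ref: bottleneck 4, flow now 13.
Augment Well→Q→U→Ref: bottleneck 1, flow now 14.
Augment Well→Q→R→P→U→Ref: bottleneck 2, flow now 16. (uses reverse residual edge)
No augmenting path remains; maximum flow = 16.
In the residual graph, reachable from Well: {Well}.
Min-cut edges: Well→P (9), Well→Q (7); capacity 9 + 7 = 16.
Cut capacity 20 exceeds the max flow 16, so it is not minimum.

No — its capacity is 20, but the minimum cut has capacity 16.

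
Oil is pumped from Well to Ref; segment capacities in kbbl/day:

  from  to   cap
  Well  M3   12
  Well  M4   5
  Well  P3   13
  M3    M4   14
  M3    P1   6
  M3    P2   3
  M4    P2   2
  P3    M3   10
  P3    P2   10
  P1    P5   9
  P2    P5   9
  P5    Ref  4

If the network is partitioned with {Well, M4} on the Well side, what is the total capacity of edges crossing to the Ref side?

27

Edges leaving {Well, M4}: Well→M3 (12), Well→P3 (13), M4→P2 (2).
Cut capacity = 12 + 13 + 2 = 27.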